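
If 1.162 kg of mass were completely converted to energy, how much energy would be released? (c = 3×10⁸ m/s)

Using E = mc²:
c² = (3×10⁸)² = 9×10¹⁶ m²/s²
E = 1.162 × 9×10¹⁶ = 1.046×10¹⁷ J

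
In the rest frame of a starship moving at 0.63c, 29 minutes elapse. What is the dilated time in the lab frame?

Proper time Δt₀ = 29 minutes
γ = 1/√(1 - 0.63²) = 1.2877
Δt = γΔt₀ = 1.2877 × 29 = 37.34 minutes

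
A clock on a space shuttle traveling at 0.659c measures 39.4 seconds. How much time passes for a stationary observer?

Proper time Δt₀ = 39.4 seconds
γ = 1/√(1 - 0.659²) = 1.3295
Δt = γΔt₀ = 1.3295 × 39.4 = 52.38 seconds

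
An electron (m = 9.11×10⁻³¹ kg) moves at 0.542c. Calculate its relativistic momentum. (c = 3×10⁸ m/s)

γ = 1/√(1 - 0.542²) = 1.190
v = 0.542 × 3×10⁸ = 1.626×10⁸ m/s
p = γmv = 1.190 × 9.11×10⁻³¹ × 1.626×10⁸ = 1.763×10⁻²² kg·m/s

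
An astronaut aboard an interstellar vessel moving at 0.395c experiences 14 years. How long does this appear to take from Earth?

Proper time Δt₀ = 14 years
γ = 1/√(1 - 0.395²) = 1.0885
Δt = γΔt₀ = 1.0885 × 14 = 15.24 years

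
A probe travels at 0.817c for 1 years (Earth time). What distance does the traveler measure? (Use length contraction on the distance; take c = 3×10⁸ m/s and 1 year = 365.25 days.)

Earth distance: d = v × t = 0.817c × 1 yr = 7.7348×10¹⁵ m
γ = 1.7342
d' = d/γ = 7.7348×10¹⁵/1.7342 = 4.460×10¹⁵ m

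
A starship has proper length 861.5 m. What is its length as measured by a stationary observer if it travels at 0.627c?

Proper length L₀ = 861.5 m
γ = 1/√(1 - 0.627²) = 1.2837
L = L₀/γ = 861.5/1.2837 = 671.1 m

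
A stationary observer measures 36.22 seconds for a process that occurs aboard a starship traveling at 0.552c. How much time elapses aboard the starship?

Dilated time Δt = 36.22 seconds
γ = 1/√(1 - 0.552²) = 1.1993
Δt₀ = Δt/γ = 36.22/1.1993 = 30.20 seconds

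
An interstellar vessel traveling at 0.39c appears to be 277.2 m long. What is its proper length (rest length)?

Contracted length L = 277.2 m
γ = 1/√(1 - 0.39²) = 1.086
L₀ = γL = 1.086 × 277.2 = 301.0 m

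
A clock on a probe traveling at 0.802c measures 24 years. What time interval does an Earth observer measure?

Proper time Δt₀ = 24 years
γ = 1/√(1 - 0.802²) = 1.674
Δt = γΔt₀ = 1.674 × 24 = 40.18 years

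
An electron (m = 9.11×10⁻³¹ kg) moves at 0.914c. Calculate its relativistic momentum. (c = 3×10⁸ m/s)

γ = 1/√(1 - 0.914²) = 2.465
v = 0.914 × 3×10⁸ = 2.742×10⁸ m/s
p = γmv = 2.465 × 9.11×10⁻³¹ × 2.742×10⁸ = 6.157×10⁻²² kg·m/s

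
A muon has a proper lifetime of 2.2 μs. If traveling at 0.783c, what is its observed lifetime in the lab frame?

Proper lifetime τ₀ = 2.2 μs
γ = 1/√(1 - 0.783²) = 1.6077
τ = γτ₀ = 1.6077 × 2.2 μs = 3.537 μs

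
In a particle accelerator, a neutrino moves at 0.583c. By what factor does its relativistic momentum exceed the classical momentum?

p_rel = γmv, p_class = mv
Ratio = γ = 1/√(1 - 0.583²)
= 1/√(0.660111) = 1.231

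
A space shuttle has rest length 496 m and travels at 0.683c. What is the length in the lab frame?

Proper length L₀ = 496 m
γ = 1/√(1 - 0.683²) = 1.369
L = L₀/γ = 496/1.369 = 362.3 m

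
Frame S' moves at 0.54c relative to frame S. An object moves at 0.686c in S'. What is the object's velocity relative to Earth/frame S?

u = (u' + v)/(1 + u'v/c²)
Numerator: 0.686 + 0.54 = 1.226
Denominator: 1 + 0.37044 = 1.37044
u = 1.226/1.37044 = 0.8946c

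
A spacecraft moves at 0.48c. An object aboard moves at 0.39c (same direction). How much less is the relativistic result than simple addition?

Classical: u' + v = 0.39 + 0.48 = 0.87c
Relativistic: u = (0.39 + 0.48)/(1 + 0.1872) = 0.87/1.1872 = 0.7328c
Difference: 0.87 - 0.7328 = 0.1372c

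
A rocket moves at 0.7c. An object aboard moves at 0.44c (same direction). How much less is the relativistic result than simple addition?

Classical: u' + v = 0.44 + 0.7 = 1.14c
Relativistic: u = (0.44 + 0.7)/(1 + 0.308) = 1.14/1.308 = 0.8716c
Difference: 1.14 - 0.8716 = 0.2684c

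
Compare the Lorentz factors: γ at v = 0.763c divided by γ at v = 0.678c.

γ₁ = 1/√(1 - 0.763²) = 1.5470
γ₂ = 1/√(1 - 0.678²) = 1.3604
γ₁/γ₂ = 1.5470/1.3604 = 1.137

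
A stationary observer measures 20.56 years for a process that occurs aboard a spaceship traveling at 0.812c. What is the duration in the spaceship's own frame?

Dilated time Δt = 20.56 years
γ = 1/√(1 - 0.812²) = 1.713
Δt₀ = Δt/γ = 20.56/1.713 = 12.00 years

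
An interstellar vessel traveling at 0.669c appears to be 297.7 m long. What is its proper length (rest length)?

Contracted length L = 297.7 m
γ = 1/√(1 - 0.669²) = 1.3454
L₀ = γL = 1.3454 × 297.7 = 400.5 m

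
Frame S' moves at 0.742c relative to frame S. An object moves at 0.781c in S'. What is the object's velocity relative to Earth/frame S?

u = (u' + v)/(1 + u'v/c²)
Numerator: 0.781 + 0.742 = 1.523
Denominator: 1 + 0.579502 = 1.579502
u = 1.523/1.579502 = 0.9642c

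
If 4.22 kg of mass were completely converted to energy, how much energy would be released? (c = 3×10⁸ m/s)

Using E = mc²:
c² = (3×10⁸)² = 9×10¹⁶ m²/s²
E = 4.22 × 9×10¹⁶ = 3.798×10¹⁷ J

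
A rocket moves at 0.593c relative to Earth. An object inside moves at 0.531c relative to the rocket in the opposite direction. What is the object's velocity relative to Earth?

Object's velocity in rocket frame is u' = -0.531c
u = (u' + v)/(1 + u'v/c²) = (v - 0.531)/(1 - 0.531·v/c²)
Numerator: 0.593 - 0.531 = 0.062
Denominator: 1 - 0.314883 = 0.685117
u = 0.062/0.685117 = 0.09050c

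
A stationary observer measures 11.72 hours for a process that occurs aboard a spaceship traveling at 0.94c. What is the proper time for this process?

Dilated time Δt = 11.72 hours
γ = 1/√(1 - 0.94²) = 2.931
Δt₀ = Δt/γ = 11.72/2.931 = 3.999 hours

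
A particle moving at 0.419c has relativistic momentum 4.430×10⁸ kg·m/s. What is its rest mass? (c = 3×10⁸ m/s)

γ = 1/√(1 - 0.419²) = 1.1013
v = 0.419 × 3×10⁸ = 1.257×10⁸ m/s
m = p/(γv) = 4.430×10⁸/(1.1013 × 1.257×10⁸) = 3.200 kg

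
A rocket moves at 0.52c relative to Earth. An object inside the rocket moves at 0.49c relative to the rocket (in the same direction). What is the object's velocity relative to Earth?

u = (u' + v)/(1 + u'v/c²)
Numerator: 0.49 + 0.52 = 1.01
Denominator: 1 + 0.2548 = 1.2548
u = 1.01/1.2548 = 0.8049c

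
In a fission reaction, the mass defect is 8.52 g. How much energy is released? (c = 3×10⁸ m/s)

Convert mass defect: Δm = 8.52 g = 0.00852 kg
E = Δm·c² = 0.00852 × (3×10⁸)²
= 0.00852 × 9×10¹⁶ = 7.668×10¹⁴ J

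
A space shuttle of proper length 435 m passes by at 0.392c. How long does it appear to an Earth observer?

Proper length L₀ = 435 m
γ = 1/√(1 - 0.392²) = 1.087
L = L₀/γ = 435/1.087 = 400.2 m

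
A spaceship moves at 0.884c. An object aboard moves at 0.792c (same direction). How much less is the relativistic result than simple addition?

Classical: u' + v = 0.792 + 0.884 = 1.676c
Relativistic: u = (0.792 + 0.884)/(1 + 0.700128) = 1.676/1.700128 = 0.9858c
Difference: 1.676 - 0.9858 = 0.6902c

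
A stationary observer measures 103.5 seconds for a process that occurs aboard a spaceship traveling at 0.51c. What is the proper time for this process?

Dilated time Δt = 103.5 seconds
γ = 1/√(1 - 0.51²) = 1.16255
Δt₀ = Δt/γ = 103.5/1.16255 = 89.03 seconds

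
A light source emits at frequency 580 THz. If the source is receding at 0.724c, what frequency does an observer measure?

β = v/c = 0.724
(1-β)/(1+β) = 0.276/1.724 = 0.1601
Doppler factor = √(0.1601) = 0.4001
f_obs = 580 × 0.4001 = 232.1 THz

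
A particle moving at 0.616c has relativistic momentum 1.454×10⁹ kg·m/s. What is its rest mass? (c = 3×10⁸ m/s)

γ = 1/√(1 - 0.616²) = 1.2694
v = 0.616 × 3×10⁸ = 1.848×10⁸ m/s
m = p/(γv) = 1.454×10⁹/(1.2694 × 1.848×10⁸) = 6.198 kg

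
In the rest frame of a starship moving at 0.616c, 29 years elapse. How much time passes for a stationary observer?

Proper time Δt₀ = 29 years
γ = 1/√(1 - 0.616²) = 1.2694
Δt = γΔt₀ = 1.2694 × 29 = 36.81 years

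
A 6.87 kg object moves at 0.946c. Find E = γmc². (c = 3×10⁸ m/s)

γ = 1/√(1 - 0.946²) = 3.085
mc² = 6.87 × (3×10⁸)² = 6.183×10¹⁷ J
E = γmc² = 3.085 × 6.183×10¹⁷ = 1.907×10¹⁸ J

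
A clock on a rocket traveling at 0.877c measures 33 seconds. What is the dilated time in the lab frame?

Proper time Δt₀ = 33 seconds
γ = 1/√(1 - 0.877²) = 2.0812
Δt = γΔt₀ = 2.0812 × 33 = 68.68 seconds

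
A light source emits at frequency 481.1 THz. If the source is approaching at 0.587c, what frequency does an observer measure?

β = v/c = 0.587
(1+β)/(1-β) = 1.587/0.413 = 3.8426
Doppler factor = √(3.8426) = 1.9603
f_obs = 481.1 × 1.9603 = 943.1 THz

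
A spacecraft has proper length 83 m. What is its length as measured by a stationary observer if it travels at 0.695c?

Proper length L₀ = 83 m
γ = 1/√(1 - 0.695²) = 1.3908
L = L₀/γ = 83/1.3908 = 59.68 m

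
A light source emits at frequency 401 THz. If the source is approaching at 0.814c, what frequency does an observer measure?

β = v/c = 0.814
(1+β)/(1-β) = 1.814/0.186 = 9.753
Doppler factor = √(9.753) = 3.123
f_obs = 401 × 3.123 = 1252 THz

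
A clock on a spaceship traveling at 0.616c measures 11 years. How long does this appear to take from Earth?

Proper time Δt₀ = 11 years
γ = 1/√(1 - 0.616²) = 1.269
Δt = γΔt₀ = 1.269 × 11 = 13.96 years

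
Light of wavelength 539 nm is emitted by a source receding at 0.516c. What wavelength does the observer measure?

β = 0.516
Wavelength Doppler factor = √(1.516/0.484) = √(3.1322) = 1.7698
λ_obs = 539 × 1.7698 = 953.9 nm (redshift)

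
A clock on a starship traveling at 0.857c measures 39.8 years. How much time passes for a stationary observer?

Proper time Δt₀ = 39.8 years
γ = 1/√(1 - 0.857²) = 1.94056
Δt = γΔt₀ = 1.94056 × 39.8 = 77.23 years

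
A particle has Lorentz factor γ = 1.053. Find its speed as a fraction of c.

From γ = 1/√(1 - v²/c²):
1/γ² = 1/1.053² = 0.90187
v²/c² = 1 - 0.90187 = 0.09813
v/c = √(0.09813) = 0.3133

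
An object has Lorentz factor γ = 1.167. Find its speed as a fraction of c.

From γ = 1/√(1 - v²/c²):
1/γ² = 1/1.167² = 0.7343
v²/c² = 1 - 0.7343 = 0.2657
v/c = √(0.2657) = 0.5155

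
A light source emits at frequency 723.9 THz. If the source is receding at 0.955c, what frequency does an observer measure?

β = v/c = 0.955
(1-β)/(1+β) = 0.045/1.955 = 0.02302
Doppler factor = √(0.02302) = 0.1517
f_obs = 723.9 × 0.1517 = 109.8 THz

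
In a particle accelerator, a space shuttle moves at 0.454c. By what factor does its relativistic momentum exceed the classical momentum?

p_rel = γmv, p_class = mv
Ratio = γ = 1/√(1 - 0.454²)
= 1/√(0.793884) = 1.122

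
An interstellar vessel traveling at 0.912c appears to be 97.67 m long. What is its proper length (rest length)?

Contracted length L = 97.67 m
γ = 1/√(1 - 0.912²) = 2.438
L₀ = γL = 2.438 × 97.67 = 238.1 m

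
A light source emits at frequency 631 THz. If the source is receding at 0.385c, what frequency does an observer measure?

β = v/c = 0.385
(1-β)/(1+β) = 0.615/1.385 = 0.44404
Doppler factor = √(0.44404) = 0.6664
f_obs = 631 × 0.6664 = 420.5 THz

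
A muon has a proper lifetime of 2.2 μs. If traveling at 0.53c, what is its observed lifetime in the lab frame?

Proper lifetime τ₀ = 2.2 μs
γ = 1/√(1 - 0.53²) = 1.179
τ = γτ₀ = 1.179 × 2.2 μs = 2.594 μs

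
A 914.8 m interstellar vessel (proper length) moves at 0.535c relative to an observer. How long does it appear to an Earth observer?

Proper length L₀ = 914.8 m
γ = 1/√(1 - 0.535²) = 1.1836
L = L₀/γ = 914.8/1.1836 = 772.9 m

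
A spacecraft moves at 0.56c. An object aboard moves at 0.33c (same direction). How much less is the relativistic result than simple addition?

Classical: u' + v = 0.33 + 0.56 = 0.89c
Relativistic: u = (0.33 + 0.56)/(1 + 0.1848) = 0.89/1.1848 = 0.7512c
Difference: 0.89 - 0.7512 = 0.1388c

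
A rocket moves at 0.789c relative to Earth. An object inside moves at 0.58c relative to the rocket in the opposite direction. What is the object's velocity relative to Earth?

Object's velocity in rocket frame is u' = -0.58c
u = (u' + v)/(1 + u'v/c²) = (v - 0.58)/(1 - 0.58·v/c²)
Numerator: 0.789 - 0.58 = 0.209
Denominator: 1 - 0.45762 = 0.54238
u = 0.209/0.54238 = 0.3853c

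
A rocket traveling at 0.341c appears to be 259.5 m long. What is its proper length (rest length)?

Contracted length L = 259.5 m
γ = 1/√(1 - 0.341²) = 1.06376
L₀ = γL = 1.06376 × 259.5 = 276.0 m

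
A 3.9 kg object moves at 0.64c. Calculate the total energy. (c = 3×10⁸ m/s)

γ = 1/√(1 - 0.64²) = 1.3014
mc² = 3.9 × (3×10⁸)² = 3.510×10¹⁷ J
E = γmc² = 1.3014 × 3.510×10¹⁷ = 4.568×10¹⁷ J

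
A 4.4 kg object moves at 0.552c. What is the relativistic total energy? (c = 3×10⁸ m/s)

γ = 1/√(1 - 0.552²) = 1.1993
mc² = 4.4 × (3×10⁸)² = 3.960×10¹⁷ J
E = γmc² = 1.1993 × 3.960×10¹⁷ = 4.749×10¹⁷ J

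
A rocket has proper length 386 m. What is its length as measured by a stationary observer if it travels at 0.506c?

Proper length L₀ = 386 m
γ = 1/√(1 - 0.506²) = 1.1594
L = L₀/γ = 386/1.1594 = 332.9 m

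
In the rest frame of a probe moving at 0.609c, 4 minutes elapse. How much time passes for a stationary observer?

Proper time Δt₀ = 4 minutes
γ = 1/√(1 - 0.609²) = 1.2608
Δt = γΔt₀ = 1.2608 × 4 = 5.043 minutes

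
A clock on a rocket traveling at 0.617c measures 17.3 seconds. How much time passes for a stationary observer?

Proper time Δt₀ = 17.3 seconds
γ = 1/√(1 - 0.617²) = 1.2707
Δt = γΔt₀ = 1.2707 × 17.3 = 21.98 seconds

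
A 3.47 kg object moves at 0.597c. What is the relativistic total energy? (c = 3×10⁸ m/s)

γ = 1/√(1 - 0.597²) = 1.2465
mc² = 3.47 × (3×10⁸)² = 3.123×10¹⁷ J
E = γmc² = 1.2465 × 3.123×10¹⁷ = 3.893×10¹⁷ J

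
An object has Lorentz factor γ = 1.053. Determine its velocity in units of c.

From γ = 1/√(1 - v²/c²):
1/γ² = 1/1.053² = 0.90187
v²/c² = 1 - 0.90187 = 0.09813
v/c = √(0.09813) = 0.3133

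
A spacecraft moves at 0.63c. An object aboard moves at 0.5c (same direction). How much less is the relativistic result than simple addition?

Classical: u' + v = 0.5 + 0.63 = 1.13c
Relativistic: u = (0.5 + 0.63)/(1 + 0.315) = 1.13/1.315 = 0.8593c
Difference: 1.13 - 0.8593 = 0.2707c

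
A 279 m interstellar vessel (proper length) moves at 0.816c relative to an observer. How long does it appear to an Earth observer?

Proper length L₀ = 279 m
γ = 1/√(1 - 0.816²) = 1.730
L = L₀/γ = 279/1.730 = 161.3 m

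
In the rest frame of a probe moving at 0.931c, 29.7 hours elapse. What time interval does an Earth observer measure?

Proper time Δt₀ = 29.7 hours
γ = 1/√(1 - 0.931²) = 2.7396
Δt = γΔt₀ = 2.7396 × 29.7 = 81.37 hours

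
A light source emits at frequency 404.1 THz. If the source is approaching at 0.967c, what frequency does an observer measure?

β = v/c = 0.967
(1+β)/(1-β) = 1.967/0.033 = 59.606
Doppler factor = √(59.606) = 7.720
f_obs = 404.1 × 7.720 = 3120 THz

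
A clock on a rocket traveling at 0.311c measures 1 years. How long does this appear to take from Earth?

Proper time Δt₀ = 1 years
γ = 1/√(1 - 0.311²) = 1.052
Δt = γΔt₀ = 1.052 × 1 = 1.052 years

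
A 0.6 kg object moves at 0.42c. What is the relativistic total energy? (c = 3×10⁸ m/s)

γ = 1/√(1 - 0.42²) = 1.1019
mc² = 0.6 × (3×10⁸)² = 5.400×10¹⁶ J
E = γmc² = 1.1019 × 5.400×10¹⁶ = 5.950×10¹⁶ J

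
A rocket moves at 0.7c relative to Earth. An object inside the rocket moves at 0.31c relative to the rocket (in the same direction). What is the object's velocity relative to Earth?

u = (u' + v)/(1 + u'v/c²)
Numerator: 0.31 + 0.7 = 1.01
Denominator: 1 + 0.217 = 1.217
u = 1.01/1.217 = 0.8299c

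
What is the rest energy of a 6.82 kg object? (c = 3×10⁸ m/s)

c² = (3×10⁸)² = 9.000×10¹⁶ m²/s²
E₀ = mc² = 6.82 × 9.000×10¹⁶ = 6.138×10¹⁷ J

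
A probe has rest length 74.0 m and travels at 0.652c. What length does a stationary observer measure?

Proper length L₀ = 74.0 m
γ = 1/√(1 - 0.652²) = 1.3189
L = L₀/γ = 74.0/1.3189 = 56.11 m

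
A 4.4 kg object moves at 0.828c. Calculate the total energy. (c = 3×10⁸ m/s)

γ = 1/√(1 - 0.828²) = 1.7834
mc² = 4.4 × (3×10⁸)² = 3.960×10¹⁷ J
E = γmc² = 1.7834 × 3.960×10¹⁷ = 7.062×10¹⁷ J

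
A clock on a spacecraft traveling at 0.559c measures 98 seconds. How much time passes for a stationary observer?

Proper time Δt₀ = 98 seconds
γ = 1/√(1 - 0.559²) = 1.206
Δt = γΔt₀ = 1.206 × 98 = 118.2 seconds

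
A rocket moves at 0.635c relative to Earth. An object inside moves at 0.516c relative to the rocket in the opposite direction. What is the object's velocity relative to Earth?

Object's velocity in rocket frame is u' = -0.516c
u = (u' + v)/(1 + u'v/c²) = (v - 0.516)/(1 - 0.516·v/c²)
Numerator: 0.635 - 0.516 = 0.119
Denominator: 1 - 0.32766 = 0.67234
u = 0.119/0.67234 = 0.1770c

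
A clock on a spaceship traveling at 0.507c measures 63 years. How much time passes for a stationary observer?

Proper time Δt₀ = 63 years
γ = 1/√(1 - 0.507²) = 1.1602
Δt = γΔt₀ = 1.1602 × 63 = 73.09 years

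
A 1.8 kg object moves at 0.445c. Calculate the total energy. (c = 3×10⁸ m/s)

γ = 1/√(1 - 0.445²) = 1.1167
mc² = 1.8 × (3×10⁸)² = 1.620×10¹⁷ J
E = γmc² = 1.1167 × 1.620×10¹⁷ = 1.809×10¹⁷ J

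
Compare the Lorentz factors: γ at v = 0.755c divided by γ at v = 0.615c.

γ₁ = 1/√(1 - 0.755²) = 1.525
γ₂ = 1/√(1 - 0.615²) = 1.268
γ₁/γ₂ = 1.525/1.268 = 1.203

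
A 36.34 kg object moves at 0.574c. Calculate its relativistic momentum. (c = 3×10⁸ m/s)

γ = 1/√(1 - 0.574²) = 1.2212
v = 0.574 × 3×10⁸ = 1.722×10⁸ m/s
p = γmv = 1.2212 × 36.34 × 1.722×10⁸ = 7.642×10⁹ kg·m/s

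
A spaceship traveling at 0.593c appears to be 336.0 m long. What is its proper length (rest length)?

Contracted length L = 336.0 m
γ = 1/√(1 - 0.593²) = 1.242
L₀ = γL = 1.242 × 336.0 = 417.3 m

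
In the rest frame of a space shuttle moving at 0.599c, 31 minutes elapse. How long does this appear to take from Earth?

Proper time Δt₀ = 31 minutes
γ = 1/√(1 - 0.599²) = 1.2488
Δt = γΔt₀ = 1.2488 × 31 = 38.71 minutes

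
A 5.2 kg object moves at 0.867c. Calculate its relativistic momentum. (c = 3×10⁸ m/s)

γ = 1/√(1 - 0.867²) = 2.0068
v = 0.867 × 3×10⁸ = 2.601×10⁸ m/s
p = γmv = 2.0068 × 5.2 × 2.601×10⁸ = 2.714×10⁹ kg·m/s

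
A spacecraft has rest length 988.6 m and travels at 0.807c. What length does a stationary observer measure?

Proper length L₀ = 988.6 m
γ = 1/√(1 - 0.807²) = 1.6933
L = L₀/γ = 988.6/1.6933 = 583.8 m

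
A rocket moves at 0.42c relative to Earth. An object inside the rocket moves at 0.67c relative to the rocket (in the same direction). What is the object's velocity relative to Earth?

u = (u' + v)/(1 + u'v/c²)
Numerator: 0.67 + 0.42 = 1.09
Denominator: 1 + 0.2814 = 1.2814
u = 1.09/1.2814 = 0.8506c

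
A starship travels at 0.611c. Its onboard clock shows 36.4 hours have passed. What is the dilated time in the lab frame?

Proper time Δt₀ = 36.4 hours
γ = 1/√(1 - 0.611²) = 1.2632
Δt = γΔt₀ = 1.2632 × 36.4 = 45.98 hours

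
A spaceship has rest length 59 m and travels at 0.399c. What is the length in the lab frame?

Proper length L₀ = 59 m
γ = 1/√(1 - 0.399²) = 1.0906
L = L₀/γ = 59/1.0906 = 54.10 m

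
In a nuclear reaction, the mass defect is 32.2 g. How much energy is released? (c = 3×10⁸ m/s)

Convert mass defect: Δm = 32.2 g = 0.0322 kg
E = Δm·c² = 0.0322 × (3×10⁸)²
= 0.0322 × 9×10¹⁶ = 2.898×10¹⁵ J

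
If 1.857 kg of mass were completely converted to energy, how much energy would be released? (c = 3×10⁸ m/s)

Using E = mc²:
c² = (3×10⁸)² = 9×10¹⁶ m²/s²
E = 1.857 × 9×10¹⁶ = 1.671×10¹⁷ J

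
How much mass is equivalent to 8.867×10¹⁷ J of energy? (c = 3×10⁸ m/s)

From E = mc², we get m = E/c²
c² = (3×10⁸)² = 9×10¹⁶ m²/s²
m = 8.867×10¹⁷ / 9×10¹⁶ = 9.852 kg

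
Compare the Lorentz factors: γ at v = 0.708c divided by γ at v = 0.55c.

γ₁ = 1/√(1 - 0.708²) = 1.416
γ₂ = 1/√(1 - 0.55²) = 1.197
γ₁/γ₂ = 1.416/1.197 = 1.183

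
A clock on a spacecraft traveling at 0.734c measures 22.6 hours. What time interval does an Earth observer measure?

Proper time Δt₀ = 22.6 hours
γ = 1/√(1 - 0.734²) = 1.4724
Δt = γΔt₀ = 1.4724 × 22.6 = 33.28 hours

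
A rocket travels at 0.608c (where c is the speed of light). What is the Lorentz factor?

v/c = 0.608, so (v/c)² = 0.369664
1 - (v/c)² = 0.630336
γ = 1/√(0.630336) = 1.260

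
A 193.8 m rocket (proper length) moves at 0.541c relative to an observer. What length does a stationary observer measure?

Proper length L₀ = 193.8 m
γ = 1/√(1 - 0.541²) = 1.189
L = L₀/γ = 193.8/1.189 = 163.0 m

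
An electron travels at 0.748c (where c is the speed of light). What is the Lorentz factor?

v/c = 0.748, so (v/c)² = 0.559504
1 - (v/c)² = 0.440496
γ = 1/√(0.440496) = 1.507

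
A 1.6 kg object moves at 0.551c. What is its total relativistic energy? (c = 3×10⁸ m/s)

γ = 1/√(1 - 0.551²) = 1.1983
mc² = 1.6 × (3×10⁸)² = 1.440×10¹⁷ J
E = γmc² = 1.1983 × 1.440×10¹⁷ = 1.726×10¹⁷ J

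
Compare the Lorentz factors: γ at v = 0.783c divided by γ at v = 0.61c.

γ₁ = 1/√(1 - 0.783²) = 1.608
γ₂ = 1/√(1 - 0.61²) = 1.262
γ₁/γ₂ = 1.608/1.262 = 1.274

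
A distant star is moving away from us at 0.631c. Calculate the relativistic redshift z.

β = 0.631
(1+β)/(1-β) = 1.631/0.369 = 4.420
√(4.420) = 2.102
z = 2.102 - 1 = 1.102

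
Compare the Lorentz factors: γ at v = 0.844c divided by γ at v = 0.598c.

γ₁ = 1/√(1 - 0.844²) = 1.864
γ₂ = 1/√(1 - 0.598²) = 1.248
γ₁/γ₂ = 1.864/1.248 = 1.494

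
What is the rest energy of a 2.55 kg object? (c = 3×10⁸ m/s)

c² = (3×10⁸)² = 9.000×10¹⁶ m²/s²
E₀ = mc² = 2.55 × 9.000×10¹⁶ = 2.295×10¹⁷ J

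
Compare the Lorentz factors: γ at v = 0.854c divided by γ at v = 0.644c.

γ₁ = 1/√(1 - 0.854²) = 1.92207
γ₂ = 1/√(1 - 0.644²) = 1.30715
γ₁/γ₂ = 1.92207/1.30715 = 1.470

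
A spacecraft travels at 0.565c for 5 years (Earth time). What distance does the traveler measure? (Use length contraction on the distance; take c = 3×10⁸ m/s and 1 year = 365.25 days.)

Earth distance: d = v × t = 0.565c × 5 yr = 2.675×10¹⁶ m
γ = 1.212
d' = d/γ = 2.675×10¹⁶/1.212 = 2.207×10¹⁶ m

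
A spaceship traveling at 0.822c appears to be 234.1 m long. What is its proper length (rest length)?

Contracted length L = 234.1 m
γ = 1/√(1 - 0.822²) = 1.756
L₀ = γL = 1.756 × 234.1 = 411.1 m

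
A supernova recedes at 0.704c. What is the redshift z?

β = 0.704
(1+β)/(1-β) = 1.704/0.296 = 5.757
√(5.757) = 2.399
z = 2.399 - 1 = 1.399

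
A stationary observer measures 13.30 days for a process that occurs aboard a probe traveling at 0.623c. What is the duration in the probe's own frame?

Dilated time Δt = 13.30 days
γ = 1/√(1 - 0.623²) = 1.2784
Δt₀ = Δt/γ = 13.30/1.2784 = 10.40 days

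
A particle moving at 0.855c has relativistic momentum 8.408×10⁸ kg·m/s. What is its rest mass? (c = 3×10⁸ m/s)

γ = 1/√(1 - 0.855²) = 1.928
v = 0.855 × 3×10⁸ = 2.565×10⁸ m/s
m = p/(γv) = 8.408×10⁸/(1.928 × 2.565×10⁸) = 1.700 kg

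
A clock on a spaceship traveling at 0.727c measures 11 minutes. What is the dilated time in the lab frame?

Proper time Δt₀ = 11 minutes
γ = 1/√(1 - 0.727²) = 1.456
Δt = γΔt₀ = 1.456 × 11 = 16.02 minutes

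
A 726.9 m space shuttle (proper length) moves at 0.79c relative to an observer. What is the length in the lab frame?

Proper length L₀ = 726.9 m
γ = 1/√(1 - 0.79²) = 1.631
L = L₀/γ = 726.9/1.631 = 445.7 m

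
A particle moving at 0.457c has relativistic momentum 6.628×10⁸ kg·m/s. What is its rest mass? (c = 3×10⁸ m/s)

γ = 1/√(1 - 0.457²) = 1.1243
v = 0.457 × 3×10⁸ = 1.371×10⁸ m/s
m = p/(γv) = 6.628×10⁸/(1.1243 × 1.371×10⁸) = 4.300 kg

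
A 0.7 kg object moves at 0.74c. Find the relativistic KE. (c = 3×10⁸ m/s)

γ = 1/√(1 - 0.74²) = 1.4868
γ - 1 = 0.4868
KE = (γ-1)mc² = 0.4868 × 0.7 × (3×10⁸)² = 3.067×10¹⁶ J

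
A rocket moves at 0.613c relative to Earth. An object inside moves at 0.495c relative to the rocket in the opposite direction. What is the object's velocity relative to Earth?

Object's velocity in rocket frame is u' = -0.495c
u = (u' + v)/(1 + u'v/c²) = (v - 0.495)/(1 - 0.495·v/c²)
Numerator: 0.613 - 0.495 = 0.118
Denominator: 1 - 0.303435 = 0.696565
u = 0.118/0.696565 = 0.1694c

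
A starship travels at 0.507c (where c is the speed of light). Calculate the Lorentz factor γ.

v/c = 0.507, so (v/c)² = 0.257049
1 - (v/c)² = 0.742951
γ = 1/√(0.742951) = 1.160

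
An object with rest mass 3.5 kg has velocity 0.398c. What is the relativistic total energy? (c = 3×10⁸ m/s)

γ = 1/√(1 - 0.398²) = 1.090
mc² = 3.5 × (3×10⁸)² = 3.150×10¹⁷ J
E = γmc² = 1.090 × 3.150×10¹⁷ = 3.434×10¹⁷ J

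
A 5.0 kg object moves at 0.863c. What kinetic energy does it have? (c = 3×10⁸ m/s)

γ = 1/√(1 - 0.863²) = 1.9794
γ - 1 = 0.9794
KE = (γ-1)mc² = 0.9794 × 5.0 × (3×10⁸)² = 4.407×10¹⁷ J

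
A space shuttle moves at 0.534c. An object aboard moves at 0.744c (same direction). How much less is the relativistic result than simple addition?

Classical: u' + v = 0.744 + 0.534 = 1.278c
Relativistic: u = (0.744 + 0.534)/(1 + 0.397296) = 1.278/1.397296 = 0.9146c
Difference: 1.278 - 0.9146 = 0.3634c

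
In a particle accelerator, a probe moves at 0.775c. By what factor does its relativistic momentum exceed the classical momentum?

p_rel = γmv, p_class = mv
Ratio = γ = 1/√(1 - 0.775²)
= 1/√(0.399375) = 1.582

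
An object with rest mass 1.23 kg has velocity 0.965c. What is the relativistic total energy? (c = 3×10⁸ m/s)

γ = 1/√(1 - 0.965²) = 3.813
mc² = 1.23 × (3×10⁸)² = 1.107×10¹⁷ J
E = γmc² = 3.813 × 1.107×10¹⁷ = 4.221×10¹⁷ J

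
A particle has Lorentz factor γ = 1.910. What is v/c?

From γ = 1/√(1 - v²/c²):
1/γ² = 1/1.910² = 0.2741
v²/c² = 1 - 0.2741 = 0.7259
v/c = √(0.7259) = 0.8520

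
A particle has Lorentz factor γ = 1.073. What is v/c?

From γ = 1/√(1 - v²/c²):
1/γ² = 1/1.073² = 0.8686
v²/c² = 1 - 0.8686 = 0.1314
v/c = √(0.1314) = 0.3625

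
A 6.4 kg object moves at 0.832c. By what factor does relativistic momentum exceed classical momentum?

p_rel = γmv, p_class = mv
Ratio = γ = 1/√(1 - 0.832²) = 1.803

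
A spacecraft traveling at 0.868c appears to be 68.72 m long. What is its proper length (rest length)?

Contracted length L = 68.72 m
γ = 1/√(1 - 0.868²) = 2.014
L₀ = γL = 2.014 × 68.72 = 138.4 m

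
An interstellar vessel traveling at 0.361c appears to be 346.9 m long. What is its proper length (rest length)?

Contracted length L = 346.9 m
γ = 1/√(1 - 0.361²) = 1.0723
L₀ = γL = 1.0723 × 346.9 = 372.0 m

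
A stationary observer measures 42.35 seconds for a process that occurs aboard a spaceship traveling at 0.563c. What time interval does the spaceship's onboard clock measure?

Dilated time Δt = 42.35 seconds
γ = 1/√(1 - 0.563²) = 1.210
Δt₀ = Δt/γ = 42.35/1.210 = 35.00 seconds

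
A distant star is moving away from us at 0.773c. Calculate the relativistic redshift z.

β = 0.773
(1+β)/(1-β) = 1.773/0.227 = 7.811
√(7.811) = 2.795
z = 2.795 - 1 = 1.795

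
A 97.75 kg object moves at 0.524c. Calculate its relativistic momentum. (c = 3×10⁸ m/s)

γ = 1/√(1 - 0.524²) = 1.174
v = 0.524 × 3×10⁸ = 1.572×10⁸ m/s
p = γmv = 1.174 × 97.75 × 1.572×10⁸ = 1.804×10¹⁰ kg·m/s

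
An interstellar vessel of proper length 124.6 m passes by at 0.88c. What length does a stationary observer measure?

Proper length L₀ = 124.6 m
γ = 1/√(1 - 0.88²) = 2.1054
L = L₀/γ = 124.6/2.1054 = 59.18 m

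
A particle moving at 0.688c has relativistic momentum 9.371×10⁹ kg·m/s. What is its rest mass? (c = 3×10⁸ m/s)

γ = 1/√(1 - 0.688²) = 1.378
v = 0.688 × 3×10⁸ = 2.064×10⁸ m/s
m = p/(γv) = 9.371×10⁹/(1.378 × 2.064×10⁸) = 32.95 kg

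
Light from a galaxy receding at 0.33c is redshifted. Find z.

β = 0.33
(1+β)/(1-β) = 1.33/0.67 = 1.985
√(1.985) = 1.4089
z = 1.4089 - 1 = 0.4089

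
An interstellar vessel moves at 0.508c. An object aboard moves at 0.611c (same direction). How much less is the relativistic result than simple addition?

Classical: u' + v = 0.611 + 0.508 = 1.119c
Relativistic: u = (0.611 + 0.508)/(1 + 0.310388) = 1.119/1.310388 = 0.8539c
Difference: 1.119 - 0.8539 = 0.2651c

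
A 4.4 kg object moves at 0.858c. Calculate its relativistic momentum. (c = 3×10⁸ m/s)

γ = 1/√(1 - 0.858²) = 1.947
v = 0.858 × 3×10⁸ = 2.574×10⁸ m/s
p = γmv = 1.947 × 4.4 × 2.574×10⁸ = 2.205×10⁹ kg·m/s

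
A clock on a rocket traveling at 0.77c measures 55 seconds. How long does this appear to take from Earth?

Proper time Δt₀ = 55 seconds
γ = 1/√(1 - 0.77²) = 1.5673
Δt = γΔt₀ = 1.5673 × 55 = 86.20 seconds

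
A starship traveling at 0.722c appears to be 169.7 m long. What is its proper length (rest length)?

Contracted length L = 169.7 m
γ = 1/√(1 - 0.722²) = 1.4453
L₀ = γL = 1.4453 × 169.7 = 245.3 m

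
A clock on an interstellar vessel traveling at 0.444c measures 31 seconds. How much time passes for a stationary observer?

Proper time Δt₀ = 31 seconds
γ = 1/√(1 - 0.444²) = 1.116
Δt = γΔt₀ = 1.116 × 31 = 34.60 seconds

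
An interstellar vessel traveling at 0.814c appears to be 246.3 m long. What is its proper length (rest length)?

Contracted length L = 246.3 m
γ = 1/√(1 - 0.814²) = 1.7216
L₀ = γL = 1.7216 × 246.3 = 424.0 m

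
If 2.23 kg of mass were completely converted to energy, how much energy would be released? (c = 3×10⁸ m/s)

Using E = mc²:
c² = (3×10⁸)² = 9×10¹⁶ m²/s²
E = 2.23 × 9×10¹⁶ = 2.007×10¹⁷ J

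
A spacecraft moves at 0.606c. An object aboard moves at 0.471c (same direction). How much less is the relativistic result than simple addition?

Classical: u' + v = 0.471 + 0.606 = 1.077c
Relativistic: u = (0.471 + 0.606)/(1 + 0.285426) = 1.077/1.285426 = 0.8379c
Difference: 1.077 - 0.8379 = 0.2391c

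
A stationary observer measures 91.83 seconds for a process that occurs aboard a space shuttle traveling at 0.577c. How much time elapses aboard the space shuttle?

Dilated time Δt = 91.83 seconds
γ = 1/√(1 - 0.577²) = 1.2244
Δt₀ = Δt/γ = 91.83/1.2244 = 75.00 seconds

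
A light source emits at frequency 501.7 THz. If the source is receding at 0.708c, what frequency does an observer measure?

β = v/c = 0.708
(1-β)/(1+β) = 0.292/1.708 = 0.17096
Doppler factor = √(0.17096) = 0.41347
f_obs = 501.7 × 0.41347 = 207.4 THz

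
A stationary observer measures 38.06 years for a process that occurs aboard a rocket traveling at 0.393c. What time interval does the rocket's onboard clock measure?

Dilated time Δt = 38.06 years
γ = 1/√(1 - 0.393²) = 1.0875
Δt₀ = Δt/γ = 38.06/1.0875 = 35.00 years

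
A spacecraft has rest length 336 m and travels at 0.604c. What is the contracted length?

Proper length L₀ = 336 m
γ = 1/√(1 - 0.604²) = 1.2547
L = L₀/γ = 336/1.2547 = 267.8 m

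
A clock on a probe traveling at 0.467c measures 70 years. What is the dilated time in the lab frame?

Proper time Δt₀ = 70 years
γ = 1/√(1 - 0.467²) = 1.1309
Δt = γΔt₀ = 1.1309 × 70 = 79.16 years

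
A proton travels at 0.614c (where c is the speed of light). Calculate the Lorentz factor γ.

v/c = 0.614, so (v/c)² = 0.376996
1 - (v/c)² = 0.623004
γ = 1/√(0.623004) = 1.267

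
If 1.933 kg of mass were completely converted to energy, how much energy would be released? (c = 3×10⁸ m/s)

Using E = mc²:
c² = (3×10⁸)² = 9×10¹⁶ m²/s²
E = 1.933 × 9×10¹⁶ = 1.740×10¹⁷ J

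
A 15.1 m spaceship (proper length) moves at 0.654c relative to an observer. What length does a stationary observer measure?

Proper length L₀ = 15.1 m
γ = 1/√(1 - 0.654²) = 1.322
L = L₀/γ = 15.1/1.322 = 11.42 m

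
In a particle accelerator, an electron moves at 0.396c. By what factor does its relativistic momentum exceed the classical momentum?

p_rel = γmv, p_class = mv
Ratio = γ = 1/√(1 - 0.396²)
= 1/√(0.843184) = 1.089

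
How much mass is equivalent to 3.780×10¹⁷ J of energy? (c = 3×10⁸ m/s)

From E = mc², we get m = E/c²
c² = (3×10⁸)² = 9×10¹⁶ m²/s²
m = 3.780×10¹⁷ / 9×10¹⁶ = 4.200 kg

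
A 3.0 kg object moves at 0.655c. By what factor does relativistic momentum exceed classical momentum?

p_rel = γmv, p_class = mv
Ratio = γ = 1/√(1 - 0.655²) = 1.323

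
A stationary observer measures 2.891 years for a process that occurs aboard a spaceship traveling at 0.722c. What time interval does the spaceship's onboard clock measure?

Dilated time Δt = 2.891 years
γ = 1/√(1 - 0.722²) = 1.4453
Δt₀ = Δt/γ = 2.891/1.4453 = 2.000 years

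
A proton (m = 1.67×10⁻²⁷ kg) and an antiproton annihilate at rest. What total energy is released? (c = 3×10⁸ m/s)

Both particles have the same rest mass, so total mass = 2m
E = 2m·c² = 2 × 1.67×10⁻²⁷ × (3×10⁸)²
= 2 × 1.67×10⁻²⁷ × 9×10¹⁶
= 3.006×10⁻¹⁰ J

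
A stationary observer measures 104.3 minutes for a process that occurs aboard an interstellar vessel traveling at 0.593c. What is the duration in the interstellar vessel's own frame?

Dilated time Δt = 104.3 minutes
γ = 1/√(1 - 0.593²) = 1.242
Δt₀ = Δt/γ = 104.3/1.242 = 83.98 minutes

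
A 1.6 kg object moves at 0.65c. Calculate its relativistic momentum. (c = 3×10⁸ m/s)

γ = 1/√(1 - 0.65²) = 1.316
v = 0.65 × 3×10⁸ = 1.950×10⁸ m/s
p = γmv = 1.316 × 1.6 × 1.950×10⁸ = 4.106×10⁸ kg·m/s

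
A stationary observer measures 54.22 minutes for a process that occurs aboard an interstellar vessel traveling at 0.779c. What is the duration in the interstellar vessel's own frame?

Dilated time Δt = 54.22 minutes
γ = 1/√(1 - 0.779²) = 1.5948
Δt₀ = Δt/γ = 54.22/1.5948 = 34.00 minutes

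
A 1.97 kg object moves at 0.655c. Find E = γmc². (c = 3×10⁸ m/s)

γ = 1/√(1 - 0.655²) = 1.323
mc² = 1.97 × (3×10⁸)² = 1.773×10¹⁷ J
E = γmc² = 1.323 × 1.773×10¹⁷ = 2.346×10¹⁷ J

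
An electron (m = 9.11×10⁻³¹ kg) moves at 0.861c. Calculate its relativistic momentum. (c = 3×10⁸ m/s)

γ = 1/√(1 - 0.861²) = 1.9662
v = 0.861 × 3×10⁸ = 2.583×10⁸ m/s
p = γmv = 1.9662 × 9.11×10⁻³¹ × 2.583×10⁸ = 4.627×10⁻²² kg·m/s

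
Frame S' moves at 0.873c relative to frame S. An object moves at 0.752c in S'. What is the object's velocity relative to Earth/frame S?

u = (u' + v)/(1 + u'v/c²)
Numerator: 0.752 + 0.873 = 1.625
Denominator: 1 + 0.656496 = 1.656496
u = 1.625/1.656496 = 0.9810c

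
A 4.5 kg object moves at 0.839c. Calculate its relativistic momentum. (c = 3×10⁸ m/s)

γ = 1/√(1 - 0.839²) = 1.838
v = 0.839 × 3×10⁸ = 2.517×10⁸ m/s
p = γmv = 1.838 × 4.5 × 2.517×10⁸ = 2.082×10⁹ kg·m/s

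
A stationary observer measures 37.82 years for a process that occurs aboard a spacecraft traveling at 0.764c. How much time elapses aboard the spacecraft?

Dilated time Δt = 37.82 years
γ = 1/√(1 - 0.764²) = 1.550
Δt₀ = Δt/γ = 37.82/1.550 = 24.40 years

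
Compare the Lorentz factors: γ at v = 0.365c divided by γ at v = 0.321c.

γ₁ = 1/√(1 - 0.365²) = 1.074
γ₂ = 1/√(1 - 0.321²) = 1.056
γ₁/γ₂ = 1.074/1.056 = 1.017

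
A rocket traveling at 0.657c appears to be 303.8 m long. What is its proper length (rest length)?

Contracted length L = 303.8 m
γ = 1/√(1 - 0.657²) = 1.3265
L₀ = γL = 1.3265 × 303.8 = 403.0 m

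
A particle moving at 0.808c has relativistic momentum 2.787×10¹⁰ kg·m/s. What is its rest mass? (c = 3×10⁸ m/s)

γ = 1/√(1 - 0.808²) = 1.6973
v = 0.808 × 3×10⁸ = 2.424×10⁸ m/s
m = p/(γv) = 2.787×10¹⁰/(1.6973 × 2.424×10⁸) = 67.74 kg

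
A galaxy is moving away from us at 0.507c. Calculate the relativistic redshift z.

β = 0.507
(1+β)/(1-β) = 1.507/0.493 = 3.057
√(3.057) = 1.7484
z = 1.7484 - 1 = 0.7484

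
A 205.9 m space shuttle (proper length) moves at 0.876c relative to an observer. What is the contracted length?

Proper length L₀ = 205.9 m
γ = 1/√(1 - 0.876²) = 2.0734
L = L₀/γ = 205.9/2.0734 = 99.31 m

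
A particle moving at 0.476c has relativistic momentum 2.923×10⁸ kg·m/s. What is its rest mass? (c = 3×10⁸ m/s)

γ = 1/√(1 - 0.476²) = 1.137
v = 0.476 × 3×10⁸ = 1.428×10⁸ m/s
m = p/(γv) = 2.923×10⁸/(1.137 × 1.428×10⁸) = 1.800 kg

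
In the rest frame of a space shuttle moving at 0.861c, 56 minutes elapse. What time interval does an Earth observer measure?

Proper time Δt₀ = 56 minutes
γ = 1/√(1 - 0.861²) = 1.966
Δt = γΔt₀ = 1.966 × 56 = 110.1 minutes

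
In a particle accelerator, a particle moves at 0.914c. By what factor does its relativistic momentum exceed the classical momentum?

p_rel = γmv, p_class = mv
Ratio = γ = 1/√(1 - 0.914²)
= 1/√(0.164604) = 2.465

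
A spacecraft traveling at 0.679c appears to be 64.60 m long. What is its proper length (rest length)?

Contracted length L = 64.60 m
γ = 1/√(1 - 0.679²) = 1.362
L₀ = γL = 1.362 × 64.60 = 87.99 m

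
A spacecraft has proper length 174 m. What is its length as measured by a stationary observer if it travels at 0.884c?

Proper length L₀ = 174 m
γ = 1/√(1 - 0.884²) = 2.1391
L = L₀/γ = 174/2.1391 = 81.34 m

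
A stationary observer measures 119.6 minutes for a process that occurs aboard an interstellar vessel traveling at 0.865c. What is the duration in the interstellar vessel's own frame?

Dilated time Δt = 119.6 minutes
γ = 1/√(1 - 0.865²) = 1.993
Δt₀ = Δt/γ = 119.6/1.993 = 60.01 minutes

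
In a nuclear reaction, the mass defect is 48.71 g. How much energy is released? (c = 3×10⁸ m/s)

Convert mass defect: Δm = 48.71 g = 0.04871 kg
E = Δm·c² = 0.04871 × (3×10⁸)²
= 0.04871 × 9×10¹⁶ = 4.384×10¹⁵ J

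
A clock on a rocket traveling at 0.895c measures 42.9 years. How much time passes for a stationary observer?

Proper time Δt₀ = 42.9 years
γ = 1/√(1 - 0.895²) = 2.2418
Δt = γΔt₀ = 2.2418 × 42.9 = 96.17 years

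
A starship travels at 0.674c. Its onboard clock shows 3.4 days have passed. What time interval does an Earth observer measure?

Proper time Δt₀ = 3.4 days
γ = 1/√(1 - 0.674²) = 1.35367
Δt = γΔt₀ = 1.35367 × 3.4 = 4.602 days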